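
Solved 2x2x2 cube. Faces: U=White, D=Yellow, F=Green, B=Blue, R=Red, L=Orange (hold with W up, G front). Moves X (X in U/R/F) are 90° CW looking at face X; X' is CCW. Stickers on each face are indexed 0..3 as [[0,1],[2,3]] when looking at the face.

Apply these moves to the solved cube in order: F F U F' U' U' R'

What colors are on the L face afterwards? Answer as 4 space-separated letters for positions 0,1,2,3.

Answer: W B O Y

Derivation:
After move 1 (F): F=GGGG U=WWOO R=WRWR D=RRYY L=OYOY
After move 2 (F): F=GGGG U=WWYY R=OROR D=WWYY L=OROR
After move 3 (U): U=YWYW F=ORGG R=BBOR B=ORBB L=GGOR
After move 4 (F'): F=RGOG U=YWBO R=WBWR D=GRYY L=GWOY
After move 5 (U'): U=WOYB F=GWOG R=RGWR B=WBBB L=OROY
After move 6 (U'): U=OBWY F=OROG R=GWWR B=RGBB L=WBOY
After move 7 (R'): R=WRGW U=OBWR F=OBOY D=GRYG B=YGRB
Query: L face = WBOY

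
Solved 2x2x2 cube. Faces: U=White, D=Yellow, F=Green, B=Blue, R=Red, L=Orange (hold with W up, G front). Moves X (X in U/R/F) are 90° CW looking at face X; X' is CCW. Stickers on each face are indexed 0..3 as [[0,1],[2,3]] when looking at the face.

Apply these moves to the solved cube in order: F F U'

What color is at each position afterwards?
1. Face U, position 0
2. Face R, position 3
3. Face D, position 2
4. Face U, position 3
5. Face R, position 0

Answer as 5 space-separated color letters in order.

Answer: W R Y Y G

Derivation:
After move 1 (F): F=GGGG U=WWOO R=WRWR D=RRYY L=OYOY
After move 2 (F): F=GGGG U=WWYY R=OROR D=WWYY L=OROR
After move 3 (U'): U=WYWY F=ORGG R=GGOR B=ORBB L=BBOR
Query 1: U[0] = W
Query 2: R[3] = R
Query 3: D[2] = Y
Query 4: U[3] = Y
Query 5: R[0] = G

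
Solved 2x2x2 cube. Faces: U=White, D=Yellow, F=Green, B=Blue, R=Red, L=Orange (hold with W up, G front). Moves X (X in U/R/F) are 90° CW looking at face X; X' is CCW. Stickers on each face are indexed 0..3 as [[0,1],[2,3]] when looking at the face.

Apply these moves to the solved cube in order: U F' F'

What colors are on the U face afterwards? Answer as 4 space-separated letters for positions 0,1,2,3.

Answer: W W Y Y

Derivation:
After move 1 (U): U=WWWW F=RRGG R=BBRR B=OOBB L=GGOO
After move 2 (F'): F=RGRG U=WWBR R=YBYR D=GOYY L=GWOW
After move 3 (F'): F=GGRR U=WWYY R=OBGR D=WWYY L=GROB
Query: U face = WWYY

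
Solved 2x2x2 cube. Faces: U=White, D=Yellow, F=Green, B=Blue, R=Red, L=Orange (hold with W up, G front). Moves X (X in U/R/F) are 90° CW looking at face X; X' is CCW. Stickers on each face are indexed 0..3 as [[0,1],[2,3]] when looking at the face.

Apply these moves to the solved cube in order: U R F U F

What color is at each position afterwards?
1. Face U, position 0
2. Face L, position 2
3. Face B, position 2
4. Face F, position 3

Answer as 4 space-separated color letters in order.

After move 1 (U): U=WWWW F=RRGG R=BBRR B=OOBB L=GGOO
After move 2 (R): R=RBRB U=WRWG F=RYGY D=YBYO B=WOWB
After move 3 (F): F=GRYY U=WROG R=WBGB D=RRYO L=GYOB
After move 4 (U): U=OWGR F=WBYY R=WOGB B=GYWB L=GROB
After move 5 (F): F=YWYB U=OWBR R=GORB D=GWYO L=GROR
Query 1: U[0] = O
Query 2: L[2] = O
Query 3: B[2] = W
Query 4: F[3] = B

Answer: O O W B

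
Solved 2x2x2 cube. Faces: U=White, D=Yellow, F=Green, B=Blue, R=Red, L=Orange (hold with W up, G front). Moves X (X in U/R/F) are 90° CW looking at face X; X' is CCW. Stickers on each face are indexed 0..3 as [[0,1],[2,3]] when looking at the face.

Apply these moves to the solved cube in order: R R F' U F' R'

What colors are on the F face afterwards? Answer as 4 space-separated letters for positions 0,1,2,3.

After move 1 (R): R=RRRR U=WGWG F=GYGY D=YBYB B=WBWB
After move 2 (R): R=RRRR U=WYWY F=GBGB D=YWYW B=GBGB
After move 3 (F'): F=BBGG U=WYRR R=WRYR D=OOYW L=OYOW
After move 4 (U): U=RWRY F=WRGG R=GBYR B=OYGB L=BBOW
After move 5 (F'): F=RGWG U=RWGY R=OBOR D=BWYW L=BYOR
After move 6 (R'): R=BROO U=RGGO F=RWWY D=BGYG B=WYWB
Query: F face = RWWY

Answer: R W W Y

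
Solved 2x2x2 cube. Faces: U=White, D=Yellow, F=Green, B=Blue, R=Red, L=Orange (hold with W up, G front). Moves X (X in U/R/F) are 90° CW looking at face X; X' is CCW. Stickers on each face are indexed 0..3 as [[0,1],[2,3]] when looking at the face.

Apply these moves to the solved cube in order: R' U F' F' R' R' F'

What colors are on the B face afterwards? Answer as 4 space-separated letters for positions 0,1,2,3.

After move 1 (R'): R=RRRR U=WBWB F=GWGW D=YGYG B=YBYB
After move 2 (U): U=WWBB F=RRGW R=YBRR B=OOYB L=GWOO
After move 3 (F'): F=RWRG U=WWYR R=GBYR D=WOYG L=GBOB
After move 4 (F'): F=WGRR U=WWGY R=OBWR D=BBYG L=GROY
After move 5 (R'): R=BROW U=WYGO F=WWRY D=BGYR B=GOBB
After move 6 (R'): R=RWBO U=WBGG F=WYRO D=BWYY B=ROGB
After move 7 (F'): F=YOWR U=WBRB R=WWBO D=RYYY L=GGOG
Query: B face = ROGB

Answer: R O G B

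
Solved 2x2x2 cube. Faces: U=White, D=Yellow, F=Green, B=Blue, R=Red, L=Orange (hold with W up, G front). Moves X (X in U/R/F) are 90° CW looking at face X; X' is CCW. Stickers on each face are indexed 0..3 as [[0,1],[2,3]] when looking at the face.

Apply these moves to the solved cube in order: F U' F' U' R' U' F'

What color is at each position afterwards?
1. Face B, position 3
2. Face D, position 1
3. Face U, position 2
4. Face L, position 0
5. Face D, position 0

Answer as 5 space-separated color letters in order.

Answer: B W B Y G

Derivation:
After move 1 (F): F=GGGG U=WWOO R=WRWR D=RRYY L=OYOY
After move 2 (U'): U=WOWO F=OYGG R=GGWR B=WRBB L=BBOY
After move 3 (F'): F=YGOG U=WOGW R=RGRR D=BYYY L=BOOW
After move 4 (U'): U=OWWG F=BOOG R=YGRR B=RGBB L=WROW
After move 5 (R'): R=GRYR U=OBWR F=BWOG D=BOYG B=YGYB
After move 6 (U'): U=BROW F=WROG R=BWYR B=GRYB L=YGOW
After move 7 (F'): F=RGWO U=BRBY R=OWBR D=GWYG L=YWOO
Query 1: B[3] = B
Query 2: D[1] = W
Query 3: U[2] = B
Query 4: L[0] = Y
Query 5: D[0] = G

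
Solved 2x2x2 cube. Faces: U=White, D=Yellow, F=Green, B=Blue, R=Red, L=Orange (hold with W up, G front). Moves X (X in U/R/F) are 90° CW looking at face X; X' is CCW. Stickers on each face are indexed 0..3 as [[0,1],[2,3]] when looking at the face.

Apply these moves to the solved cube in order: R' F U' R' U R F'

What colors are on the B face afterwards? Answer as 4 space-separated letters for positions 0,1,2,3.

After move 1 (R'): R=RRRR U=WBWB F=GWGW D=YGYG B=YBYB
After move 2 (F): F=GGWW U=WBOO R=WRBR D=RRYG L=OYOG
After move 3 (U'): U=BOWO F=OYWW R=GGBR B=WRYB L=YBOG
After move 4 (R'): R=GRGB U=BYWW F=OOWO D=RYYW B=GRRB
After move 5 (U): U=WBWY F=GRWO R=GRGB B=YBRB L=OOOG
After move 6 (R): R=GGBR U=WRWO F=GYWW D=RRYY B=YBBB
After move 7 (F'): F=YWGW U=WRGB R=RGRR D=OGYY L=OOOW
Query: B face = YBBB

Answer: Y B B B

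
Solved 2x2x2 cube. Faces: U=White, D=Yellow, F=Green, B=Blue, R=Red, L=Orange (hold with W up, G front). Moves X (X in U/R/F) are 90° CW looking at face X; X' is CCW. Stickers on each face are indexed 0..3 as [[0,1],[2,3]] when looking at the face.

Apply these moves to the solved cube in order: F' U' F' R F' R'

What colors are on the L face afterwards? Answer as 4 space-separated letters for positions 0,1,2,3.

Answer: B G O G

Derivation:
After move 1 (F'): F=GGGG U=WWRR R=YRYR D=OOYY L=OWOW
After move 2 (U'): U=WRWR F=OWGG R=GGYR B=YRBB L=BBOW
After move 3 (F'): F=WGOG U=WRGY R=OGOR D=BWYY L=BROW
After move 4 (R): R=OORG U=WGGG F=WWOY D=BBYY B=YRRB
After move 5 (F'): F=WYWO U=WGOR R=BOBG D=RWYY L=BGOG
After move 6 (R'): R=OGBB U=WROY F=WGWR D=RYYO B=YRWB
Query: L face = BGOG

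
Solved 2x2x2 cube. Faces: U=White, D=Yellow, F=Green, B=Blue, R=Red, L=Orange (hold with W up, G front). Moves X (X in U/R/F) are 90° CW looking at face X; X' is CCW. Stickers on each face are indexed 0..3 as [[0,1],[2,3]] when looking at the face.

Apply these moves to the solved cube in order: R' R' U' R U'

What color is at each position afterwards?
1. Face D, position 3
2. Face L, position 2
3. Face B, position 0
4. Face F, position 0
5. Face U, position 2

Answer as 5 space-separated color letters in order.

Answer: R O R G Y

Derivation:
After move 1 (R'): R=RRRR U=WBWB F=GWGW D=YGYG B=YBYB
After move 2 (R'): R=RRRR U=WYWY F=GBGB D=YWYW B=GBGB
After move 3 (U'): U=YYWW F=OOGB R=GBRR B=RRGB L=GBOO
After move 4 (R): R=RGRB U=YOWB F=OWGW D=YGYR B=WRYB
After move 5 (U'): U=OBYW F=GBGW R=OWRB B=RGYB L=WROO
Query 1: D[3] = R
Query 2: L[2] = O
Query 3: B[0] = R
Query 4: F[0] = G
Query 5: U[2] = Y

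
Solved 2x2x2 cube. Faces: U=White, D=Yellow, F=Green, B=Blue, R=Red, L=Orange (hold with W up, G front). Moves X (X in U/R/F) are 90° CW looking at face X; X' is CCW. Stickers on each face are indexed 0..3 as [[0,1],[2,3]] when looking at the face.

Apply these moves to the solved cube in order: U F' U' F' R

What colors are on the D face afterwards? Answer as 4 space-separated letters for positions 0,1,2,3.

After move 1 (U): U=WWWW F=RRGG R=BBRR B=OOBB L=GGOO
After move 2 (F'): F=RGRG U=WWBR R=YBYR D=GOYY L=GWOW
After move 3 (U'): U=WRWB F=GWRG R=RGYR B=YBBB L=OOOW
After move 4 (F'): F=WGGR U=WRRY R=OGGR D=OWYY L=OBOW
After move 5 (R): R=GORG U=WGRR F=WWGY D=OBYY B=YBRB
Query: D face = OBYY

Answer: O B Y Y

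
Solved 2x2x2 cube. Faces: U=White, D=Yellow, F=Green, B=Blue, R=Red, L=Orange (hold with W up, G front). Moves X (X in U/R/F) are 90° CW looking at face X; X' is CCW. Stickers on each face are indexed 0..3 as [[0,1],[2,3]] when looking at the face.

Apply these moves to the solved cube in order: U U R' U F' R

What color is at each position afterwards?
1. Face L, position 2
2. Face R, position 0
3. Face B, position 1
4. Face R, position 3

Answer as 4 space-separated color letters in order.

Answer: O Y R G

Derivation:
After move 1 (U): U=WWWW F=RRGG R=BBRR B=OOBB L=GGOO
After move 2 (U): U=WWWW F=BBGG R=OORR B=GGBB L=RROO
After move 3 (R'): R=OROR U=WBWG F=BWGW D=YBYG B=YGYB
After move 4 (U): U=WWGB F=ORGW R=YGOR B=RRYB L=BWOO
After move 5 (F'): F=RWOG U=WWYO R=BGYR D=WOYG L=BBOG
After move 6 (R): R=YBRG U=WWYG F=ROOG D=WYYR B=ORWB
Query 1: L[2] = O
Query 2: R[0] = Y
Query 3: B[1] = R
Query 4: R[3] = G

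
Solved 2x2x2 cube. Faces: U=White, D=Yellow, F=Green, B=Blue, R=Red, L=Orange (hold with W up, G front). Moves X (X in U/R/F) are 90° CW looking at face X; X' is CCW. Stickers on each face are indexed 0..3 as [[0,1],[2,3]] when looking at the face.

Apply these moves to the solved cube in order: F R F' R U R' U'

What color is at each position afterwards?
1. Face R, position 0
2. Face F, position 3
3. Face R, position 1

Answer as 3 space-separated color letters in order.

After move 1 (F): F=GGGG U=WWOO R=WRWR D=RRYY L=OYOY
After move 2 (R): R=WWRR U=WGOG F=GRGY D=RBYB B=OBWB
After move 3 (F'): F=RYGG U=WGWR R=BWRR D=YYYB L=OGOO
After move 4 (R): R=RBRW U=WYWG F=RYGB D=YWYO B=RBGB
After move 5 (U): U=WWGY F=RBGB R=RBRW B=OGGB L=RYOO
After move 6 (R'): R=BWRR U=WGGO F=RWGY D=YBYB B=OGWB
After move 7 (U'): U=GOWG F=RYGY R=RWRR B=BWWB L=OGOO
Query 1: R[0] = R
Query 2: F[3] = Y
Query 3: R[1] = W

Answer: R Y W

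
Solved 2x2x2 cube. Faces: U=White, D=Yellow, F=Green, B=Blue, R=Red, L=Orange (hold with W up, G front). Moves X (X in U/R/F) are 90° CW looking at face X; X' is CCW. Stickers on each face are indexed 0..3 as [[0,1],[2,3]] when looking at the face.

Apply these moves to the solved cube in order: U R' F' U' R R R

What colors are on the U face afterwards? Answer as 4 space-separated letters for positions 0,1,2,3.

After move 1 (U): U=WWWW F=RRGG R=BBRR B=OOBB L=GGOO
After move 2 (R'): R=BRBR U=WBWO F=RWGW D=YRYG B=YOYB
After move 3 (F'): F=WWRG U=WBBB R=RRYR D=GOYG L=GOOW
After move 4 (U'): U=BBWB F=GORG R=WWYR B=RRYB L=YOOW
After move 5 (R): R=YWRW U=BOWG F=GORG D=GYYR B=BRBB
After move 6 (R): R=RYWW U=BOWG F=GYRR D=GBYB B=GROB
After move 7 (R): R=WRWY U=BYWR F=GBRB D=GOYG B=GROB
Query: U face = BYWR

Answer: B Y W R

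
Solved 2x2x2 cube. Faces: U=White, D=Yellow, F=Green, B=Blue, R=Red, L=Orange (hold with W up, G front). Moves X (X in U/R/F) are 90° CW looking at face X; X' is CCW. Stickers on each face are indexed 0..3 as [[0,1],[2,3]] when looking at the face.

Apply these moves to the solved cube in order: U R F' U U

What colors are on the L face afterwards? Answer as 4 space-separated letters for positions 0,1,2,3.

After move 1 (U): U=WWWW F=RRGG R=BBRR B=OOBB L=GGOO
After move 2 (R): R=RBRB U=WRWG F=RYGY D=YBYO B=WOWB
After move 3 (F'): F=YYRG U=WRRR R=BBYB D=GOYO L=GGOW
After move 4 (U): U=RWRR F=BBRG R=WOYB B=GGWB L=YYOW
After move 5 (U): U=RRRW F=WORG R=GGYB B=YYWB L=BBOW
Query: L face = BBOW

Answer: B B O W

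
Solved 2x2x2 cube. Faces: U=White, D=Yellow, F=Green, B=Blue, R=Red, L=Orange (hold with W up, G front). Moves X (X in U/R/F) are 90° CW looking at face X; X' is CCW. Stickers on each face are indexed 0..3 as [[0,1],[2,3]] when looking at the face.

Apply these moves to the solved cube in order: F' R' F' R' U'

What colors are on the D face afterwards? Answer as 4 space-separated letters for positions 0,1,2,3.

After move 1 (F'): F=GGGG U=WWRR R=YRYR D=OOYY L=OWOW
After move 2 (R'): R=RRYY U=WBRB F=GWGR D=OGYG B=YBOB
After move 3 (F'): F=WRGG U=WBRY R=GROY D=WWYG L=OBOR
After move 4 (R'): R=RYGO U=WORY F=WBGY D=WRYG B=GBWB
After move 5 (U'): U=OYWR F=OBGY R=WBGO B=RYWB L=GBOR
Query: D face = WRYG

Answer: W R Y G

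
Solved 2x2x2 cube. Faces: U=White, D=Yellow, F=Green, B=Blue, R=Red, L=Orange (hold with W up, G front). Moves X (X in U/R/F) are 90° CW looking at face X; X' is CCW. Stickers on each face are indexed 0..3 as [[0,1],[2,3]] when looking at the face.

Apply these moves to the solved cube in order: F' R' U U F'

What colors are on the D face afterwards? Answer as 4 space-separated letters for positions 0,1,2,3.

Answer: R W Y G

Derivation:
After move 1 (F'): F=GGGG U=WWRR R=YRYR D=OOYY L=OWOW
After move 2 (R'): R=RRYY U=WBRB F=GWGR D=OGYG B=YBOB
After move 3 (U): U=RWBB F=RRGR R=YBYY B=OWOB L=GWOW
After move 4 (U): U=BRBW F=YBGR R=OWYY B=GWOB L=RROW
After move 5 (F'): F=BRYG U=BROY R=GWOY D=RWYG L=RWOB
Query: D face = RWYG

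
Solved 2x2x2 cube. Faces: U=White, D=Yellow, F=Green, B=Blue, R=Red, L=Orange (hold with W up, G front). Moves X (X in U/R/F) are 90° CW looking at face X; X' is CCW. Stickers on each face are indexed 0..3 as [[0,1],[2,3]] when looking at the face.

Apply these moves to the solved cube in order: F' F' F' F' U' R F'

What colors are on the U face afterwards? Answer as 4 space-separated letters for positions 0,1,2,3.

Answer: W O R R

Derivation:
After move 1 (F'): F=GGGG U=WWRR R=YRYR D=OOYY L=OWOW
After move 2 (F'): F=GGGG U=WWYY R=OROR D=WWYY L=OROR
After move 3 (F'): F=GGGG U=WWOO R=WRWR D=RRYY L=OYOY
After move 4 (F'): F=GGGG U=WWWW R=RRRR D=YYYY L=OOOO
After move 5 (U'): U=WWWW F=OOGG R=GGRR B=RRBB L=BBOO
After move 6 (R): R=RGRG U=WOWG F=OYGY D=YBYR B=WRWB
After move 7 (F'): F=YYOG U=WORR R=BGYG D=BOYR L=BGOW
Query: U face = WORR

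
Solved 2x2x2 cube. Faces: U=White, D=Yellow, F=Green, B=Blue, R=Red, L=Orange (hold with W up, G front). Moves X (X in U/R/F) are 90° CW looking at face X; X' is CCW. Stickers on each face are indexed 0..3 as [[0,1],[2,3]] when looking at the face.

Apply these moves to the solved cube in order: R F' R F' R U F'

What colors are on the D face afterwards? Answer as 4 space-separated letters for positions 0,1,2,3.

Answer: W R Y R

Derivation:
After move 1 (R): R=RRRR U=WGWG F=GYGY D=YBYB B=WBWB
After move 2 (F'): F=YYGG U=WGRR R=BRYR D=OOYB L=OGOW
After move 3 (R): R=YBRR U=WYRG F=YOGB D=OWYW B=RBGB
After move 4 (F'): F=OBYG U=WYYR R=WBOR D=GWYW L=OGOR
After move 5 (R): R=OWRB U=WBYG F=OWYW D=GGYR B=RBYB
After move 6 (U): U=YWGB F=OWYW R=RBRB B=OGYB L=OWOR
After move 7 (F'): F=WWOY U=YWRR R=GBGB D=WRYR L=OBOG
Query: D face = WRYR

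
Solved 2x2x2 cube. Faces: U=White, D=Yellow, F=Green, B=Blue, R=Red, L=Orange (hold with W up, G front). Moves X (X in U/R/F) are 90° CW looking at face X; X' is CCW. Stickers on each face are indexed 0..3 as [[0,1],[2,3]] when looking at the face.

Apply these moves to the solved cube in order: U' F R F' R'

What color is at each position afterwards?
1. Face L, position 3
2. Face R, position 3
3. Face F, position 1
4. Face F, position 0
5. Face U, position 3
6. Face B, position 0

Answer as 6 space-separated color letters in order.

After move 1 (U'): U=WWWW F=OOGG R=GGRR B=RRBB L=BBOO
After move 2 (F): F=GOGO U=WWOB R=WGWR D=RGYY L=BYOY
After move 3 (R): R=WWRG U=WOOO F=GGGY D=RBYR B=BRWB
After move 4 (F'): F=GYGG U=WOWR R=BWRG D=YYYR L=BOOO
After move 5 (R'): R=WGBR U=WWWB F=GOGR D=YYYG B=RRYB
Query 1: L[3] = O
Query 2: R[3] = R
Query 3: F[1] = O
Query 4: F[0] = G
Query 5: U[3] = B
Query 6: B[0] = R

Answer: O R O G B R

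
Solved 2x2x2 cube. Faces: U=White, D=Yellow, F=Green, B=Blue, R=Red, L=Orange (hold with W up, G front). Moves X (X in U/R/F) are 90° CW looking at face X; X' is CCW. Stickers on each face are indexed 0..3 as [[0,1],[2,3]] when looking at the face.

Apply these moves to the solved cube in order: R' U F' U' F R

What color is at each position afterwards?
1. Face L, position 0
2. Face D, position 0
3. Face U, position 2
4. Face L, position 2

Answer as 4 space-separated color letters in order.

Answer: O Y B O

Derivation:
After move 1 (R'): R=RRRR U=WBWB F=GWGW D=YGYG B=YBYB
After move 2 (U): U=WWBB F=RRGW R=YBRR B=OOYB L=GWOO
After move 3 (F'): F=RWRG U=WWYR R=GBYR D=WOYG L=GBOB
After move 4 (U'): U=WRWY F=GBRG R=RWYR B=GBYB L=OOOB
After move 5 (F): F=RGGB U=WRBO R=WWYR D=YRYG L=OWOO
After move 6 (R): R=YWRW U=WGBB F=RRGG D=YYYG B=OBRB
Query 1: L[0] = O
Query 2: D[0] = Y
Query 3: U[2] = B
Query 4: L[2] = O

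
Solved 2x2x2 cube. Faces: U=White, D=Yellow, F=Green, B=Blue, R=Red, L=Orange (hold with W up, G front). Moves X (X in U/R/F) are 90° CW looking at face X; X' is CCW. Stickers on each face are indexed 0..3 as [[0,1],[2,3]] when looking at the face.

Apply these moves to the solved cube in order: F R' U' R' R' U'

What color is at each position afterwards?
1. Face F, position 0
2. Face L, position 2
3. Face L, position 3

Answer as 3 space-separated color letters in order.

After move 1 (F): F=GGGG U=WWOO R=WRWR D=RRYY L=OYOY
After move 2 (R'): R=RRWW U=WBOB F=GWGO D=RGYG B=YBRB
After move 3 (U'): U=BBWO F=OYGO R=GWWW B=RRRB L=YBOY
After move 4 (R'): R=WWGW U=BRWR F=OBGO D=RYYO B=GRGB
After move 5 (R'): R=WWWG U=BGWG F=ORGR D=RBYO B=ORYB
After move 6 (U'): U=GGBW F=YBGR R=ORWG B=WWYB L=OROY
Query 1: F[0] = Y
Query 2: L[2] = O
Query 3: L[3] = Y

Answer: Y O Y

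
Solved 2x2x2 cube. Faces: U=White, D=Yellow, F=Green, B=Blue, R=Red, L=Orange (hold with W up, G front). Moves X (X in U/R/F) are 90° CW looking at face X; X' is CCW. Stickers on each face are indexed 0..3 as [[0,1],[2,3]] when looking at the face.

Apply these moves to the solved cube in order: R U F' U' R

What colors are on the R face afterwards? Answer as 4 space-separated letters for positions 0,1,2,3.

After move 1 (R): R=RRRR U=WGWG F=GYGY D=YBYB B=WBWB
After move 2 (U): U=WWGG F=RRGY R=WBRR B=OOWB L=GYOO
After move 3 (F'): F=RYRG U=WWWR R=BBYR D=YOYB L=GGOG
After move 4 (U'): U=WRWW F=GGRG R=RYYR B=BBWB L=OOOG
After move 5 (R): R=YRRY U=WGWG F=GORB D=YWYB B=WBRB
Query: R face = YRRY

Answer: Y R R Y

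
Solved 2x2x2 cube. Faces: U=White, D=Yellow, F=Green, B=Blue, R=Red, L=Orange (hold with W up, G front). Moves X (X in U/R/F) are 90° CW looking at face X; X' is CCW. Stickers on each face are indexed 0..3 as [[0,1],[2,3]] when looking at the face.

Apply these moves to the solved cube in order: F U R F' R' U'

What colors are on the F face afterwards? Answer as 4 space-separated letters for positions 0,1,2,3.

After move 1 (F): F=GGGG U=WWOO R=WRWR D=RRYY L=OYOY
After move 2 (U): U=OWOW F=WRGG R=BBWR B=OYBB L=GGOY
After move 3 (R): R=WBRB U=OROG F=WRGY D=RBYO B=WYWB
After move 4 (F'): F=RYWG U=ORWR R=BBRB D=GYYO L=GGOO
After move 5 (R'): R=BBBR U=OWWW F=RRWR D=GYYG B=OYYB
After move 6 (U'): U=WWOW F=GGWR R=RRBR B=BBYB L=OYOO
Query: F face = GGWR

Answer: G G W R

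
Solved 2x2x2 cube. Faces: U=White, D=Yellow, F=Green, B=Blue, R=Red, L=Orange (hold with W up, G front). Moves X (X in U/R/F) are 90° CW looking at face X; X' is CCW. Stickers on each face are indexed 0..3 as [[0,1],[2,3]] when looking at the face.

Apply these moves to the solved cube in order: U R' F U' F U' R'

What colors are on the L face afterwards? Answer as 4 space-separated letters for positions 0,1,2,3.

After move 1 (U): U=WWWW F=RRGG R=BBRR B=OOBB L=GGOO
After move 2 (R'): R=BRBR U=WBWO F=RWGW D=YRYG B=YOYB
After move 3 (F): F=GRWW U=WBOG R=WROR D=BBYG L=GYOR
After move 4 (U'): U=BGWO F=GYWW R=GROR B=WRYB L=YOOR
After move 5 (F): F=WGWY U=BGRO R=WROR D=OGYG L=YBOB
After move 6 (U'): U=GOBR F=YBWY R=WGOR B=WRYB L=WROB
After move 7 (R'): R=GRWO U=GYBW F=YOWR D=OBYY B=GRGB
Query: L face = WROB

Answer: W R O B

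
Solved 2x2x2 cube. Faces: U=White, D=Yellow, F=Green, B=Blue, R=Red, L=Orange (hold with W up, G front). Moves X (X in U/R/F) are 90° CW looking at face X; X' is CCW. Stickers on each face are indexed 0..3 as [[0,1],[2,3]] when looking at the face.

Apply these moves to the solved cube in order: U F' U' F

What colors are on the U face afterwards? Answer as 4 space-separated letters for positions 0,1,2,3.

After move 1 (U): U=WWWW F=RRGG R=BBRR B=OOBB L=GGOO
After move 2 (F'): F=RGRG U=WWBR R=YBYR D=GOYY L=GWOW
After move 3 (U'): U=WRWB F=GWRG R=RGYR B=YBBB L=OOOW
After move 4 (F): F=RGGW U=WRWO R=WGBR D=YRYY L=OGOO
Query: U face = WRWO

Answer: W R W O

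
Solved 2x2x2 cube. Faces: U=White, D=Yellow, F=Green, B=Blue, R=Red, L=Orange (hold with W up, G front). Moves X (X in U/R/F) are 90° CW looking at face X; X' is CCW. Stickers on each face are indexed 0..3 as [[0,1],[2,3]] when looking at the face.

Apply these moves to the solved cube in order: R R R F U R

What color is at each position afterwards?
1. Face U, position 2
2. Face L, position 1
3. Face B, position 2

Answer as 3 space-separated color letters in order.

After move 1 (R): R=RRRR U=WGWG F=GYGY D=YBYB B=WBWB
After move 2 (R): R=RRRR U=WYWY F=GBGB D=YWYW B=GBGB
After move 3 (R): R=RRRR U=WBWB F=GWGW D=YGYG B=YBYB
After move 4 (F): F=GGWW U=WBOO R=WRBR D=RRYG L=OYOG
After move 5 (U): U=OWOB F=WRWW R=YBBR B=OYYB L=GGOG
After move 6 (R): R=BYRB U=OROW F=WRWG D=RYYO B=BYWB
Query 1: U[2] = O
Query 2: L[1] = G
Query 3: B[2] = W

Answer: O G W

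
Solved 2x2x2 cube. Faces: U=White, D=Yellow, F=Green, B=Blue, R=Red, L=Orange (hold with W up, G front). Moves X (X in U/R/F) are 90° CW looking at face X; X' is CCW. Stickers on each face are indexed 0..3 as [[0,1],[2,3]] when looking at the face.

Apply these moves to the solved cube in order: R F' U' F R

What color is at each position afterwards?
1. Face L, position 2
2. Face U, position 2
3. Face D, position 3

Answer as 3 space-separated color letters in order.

After move 1 (R): R=RRRR U=WGWG F=GYGY D=YBYB B=WBWB
After move 2 (F'): F=YYGG U=WGRR R=BRYR D=OOYB L=OGOW
After move 3 (U'): U=GRWR F=OGGG R=YYYR B=BRWB L=WBOW
After move 4 (F): F=GOGG U=GRWB R=WYRR D=YYYB L=WOOO
After move 5 (R): R=RWRY U=GOWG F=GYGB D=YWYB B=BRRB
Query 1: L[2] = O
Query 2: U[2] = W
Query 3: D[3] = B

Answer: O W B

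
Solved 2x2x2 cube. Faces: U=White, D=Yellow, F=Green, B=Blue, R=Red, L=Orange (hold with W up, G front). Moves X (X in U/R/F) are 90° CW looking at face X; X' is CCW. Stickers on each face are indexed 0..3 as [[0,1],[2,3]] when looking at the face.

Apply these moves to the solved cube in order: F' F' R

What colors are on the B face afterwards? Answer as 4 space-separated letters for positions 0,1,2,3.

After move 1 (F'): F=GGGG U=WWRR R=YRYR D=OOYY L=OWOW
After move 2 (F'): F=GGGG U=WWYY R=OROR D=WWYY L=OROR
After move 3 (R): R=OORR U=WGYG F=GWGY D=WBYB B=YBWB
Query: B face = YBWB

Answer: Y B W B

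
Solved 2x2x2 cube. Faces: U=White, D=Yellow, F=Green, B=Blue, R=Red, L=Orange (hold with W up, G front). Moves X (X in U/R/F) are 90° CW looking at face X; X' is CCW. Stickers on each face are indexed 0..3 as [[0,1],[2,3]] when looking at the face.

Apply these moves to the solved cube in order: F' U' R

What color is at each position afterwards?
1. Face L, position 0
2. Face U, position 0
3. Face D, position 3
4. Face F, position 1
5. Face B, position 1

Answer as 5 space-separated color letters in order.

Answer: B W Y O R

Derivation:
After move 1 (F'): F=GGGG U=WWRR R=YRYR D=OOYY L=OWOW
After move 2 (U'): U=WRWR F=OWGG R=GGYR B=YRBB L=BBOW
After move 3 (R): R=YGRG U=WWWG F=OOGY D=OBYY B=RRRB
Query 1: L[0] = B
Query 2: U[0] = W
Query 3: D[3] = Y
Query 4: F[1] = O
Query 5: B[1] = R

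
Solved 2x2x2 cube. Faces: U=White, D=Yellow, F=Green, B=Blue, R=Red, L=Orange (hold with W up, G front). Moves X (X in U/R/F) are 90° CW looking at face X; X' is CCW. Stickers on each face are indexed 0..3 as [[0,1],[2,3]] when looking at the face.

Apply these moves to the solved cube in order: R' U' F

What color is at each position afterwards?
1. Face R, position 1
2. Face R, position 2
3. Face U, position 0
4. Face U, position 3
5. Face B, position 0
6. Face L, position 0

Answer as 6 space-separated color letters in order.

After move 1 (R'): R=RRRR U=WBWB F=GWGW D=YGYG B=YBYB
After move 2 (U'): U=BBWW F=OOGW R=GWRR B=RRYB L=YBOO
After move 3 (F): F=GOWO U=BBOB R=WWWR D=RGYG L=YYOG
Query 1: R[1] = W
Query 2: R[2] = W
Query 3: U[0] = B
Query 4: U[3] = B
Query 5: B[0] = R
Query 6: L[0] = Y

Answer: W W B B R Y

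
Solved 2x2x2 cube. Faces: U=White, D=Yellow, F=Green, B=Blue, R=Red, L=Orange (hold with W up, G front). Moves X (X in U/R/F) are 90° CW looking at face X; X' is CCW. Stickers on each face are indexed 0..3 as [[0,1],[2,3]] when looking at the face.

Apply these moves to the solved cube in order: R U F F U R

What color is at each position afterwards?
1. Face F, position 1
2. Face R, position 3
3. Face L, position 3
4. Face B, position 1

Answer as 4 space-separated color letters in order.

Answer: G O W R

Derivation:
After move 1 (R): R=RRRR U=WGWG F=GYGY D=YBYB B=WBWB
After move 2 (U): U=WWGG F=RRGY R=WBRR B=OOWB L=GYOO
After move 3 (F): F=GRYR U=WWOY R=GBGR D=RWYB L=GYOB
After move 4 (F): F=YGRR U=WWBY R=OBYR D=GGYB L=GROW
After move 5 (U): U=BWYW F=OBRR R=OOYR B=GRWB L=YGOW
After move 6 (R): R=YORO U=BBYR F=OGRB D=GWYG B=WRWB
Query 1: F[1] = G
Query 2: R[3] = O
Query 3: L[3] = W
Query 4: B[1] = R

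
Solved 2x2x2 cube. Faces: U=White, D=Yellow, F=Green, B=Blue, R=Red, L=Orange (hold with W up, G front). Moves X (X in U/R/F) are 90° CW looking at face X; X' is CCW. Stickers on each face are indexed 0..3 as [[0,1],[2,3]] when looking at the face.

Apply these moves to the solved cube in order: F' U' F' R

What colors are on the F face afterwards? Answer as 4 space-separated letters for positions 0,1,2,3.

Answer: W W O Y

Derivation:
After move 1 (F'): F=GGGG U=WWRR R=YRYR D=OOYY L=OWOW
After move 2 (U'): U=WRWR F=OWGG R=GGYR B=YRBB L=BBOW
After move 3 (F'): F=WGOG U=WRGY R=OGOR D=BWYY L=BROW
After move 4 (R): R=OORG U=WGGG F=WWOY D=BBYY B=YRRB
Query: F face = WWOY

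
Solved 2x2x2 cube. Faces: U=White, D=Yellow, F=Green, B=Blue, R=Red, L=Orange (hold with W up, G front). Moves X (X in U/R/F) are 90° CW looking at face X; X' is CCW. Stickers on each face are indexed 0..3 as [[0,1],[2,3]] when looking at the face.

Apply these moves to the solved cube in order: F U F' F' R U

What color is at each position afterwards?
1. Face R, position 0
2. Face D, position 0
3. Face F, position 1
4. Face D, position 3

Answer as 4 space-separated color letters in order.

After move 1 (F): F=GGGG U=WWOO R=WRWR D=RRYY L=OYOY
After move 2 (U): U=OWOW F=WRGG R=BBWR B=OYBB L=GGOY
After move 3 (F'): F=RGWG U=OWBW R=RBRR D=GYYY L=GWOO
After move 4 (F'): F=GGRW U=OWRR R=YBGR D=WOYY L=GWOB
After move 5 (R): R=GYRB U=OGRW F=GORY D=WBYO B=RYWB
After move 6 (U): U=ROWG F=GYRY R=RYRB B=GWWB L=GOOB
Query 1: R[0] = R
Query 2: D[0] = W
Query 3: F[1] = Y
Query 4: D[3] = O

Answer: R W Y O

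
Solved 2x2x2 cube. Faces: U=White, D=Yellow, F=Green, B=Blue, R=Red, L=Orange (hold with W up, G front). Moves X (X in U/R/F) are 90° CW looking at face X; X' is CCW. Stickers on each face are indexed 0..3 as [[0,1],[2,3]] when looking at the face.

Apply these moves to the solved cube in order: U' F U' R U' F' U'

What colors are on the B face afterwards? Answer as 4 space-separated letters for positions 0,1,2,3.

After move 1 (U'): U=WWWW F=OOGG R=GGRR B=RRBB L=BBOO
After move 2 (F): F=GOGO U=WWOB R=WGWR D=RGYY L=BYOY
After move 3 (U'): U=WBWO F=BYGO R=GOWR B=WGBB L=RROY
After move 4 (R): R=WGRO U=WYWO F=BGGY D=RBYW B=OGBB
After move 5 (U'): U=YOWW F=RRGY R=BGRO B=WGBB L=OGOY
After move 6 (F'): F=RYRG U=YOBR R=BGRO D=GYYW L=OWOW
After move 7 (U'): U=ORYB F=OWRG R=RYRO B=BGBB L=WGOW
Query: B face = BGBB

Answer: B G B B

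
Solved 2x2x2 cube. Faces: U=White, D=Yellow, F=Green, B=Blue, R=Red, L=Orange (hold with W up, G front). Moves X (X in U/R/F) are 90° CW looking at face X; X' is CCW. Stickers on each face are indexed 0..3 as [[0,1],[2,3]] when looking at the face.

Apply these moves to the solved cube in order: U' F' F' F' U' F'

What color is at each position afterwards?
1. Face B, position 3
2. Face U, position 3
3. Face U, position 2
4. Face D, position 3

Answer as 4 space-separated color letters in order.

Answer: B W G Y

Derivation:
After move 1 (U'): U=WWWW F=OOGG R=GGRR B=RRBB L=BBOO
After move 2 (F'): F=OGOG U=WWGR R=YGYR D=BOYY L=BWOW
After move 3 (F'): F=GGOO U=WWYY R=OGBR D=WWYY L=BROG
After move 4 (F'): F=GOGO U=WWOB R=WGWR D=RGYY L=BYOY
After move 5 (U'): U=WBWO F=BYGO R=GOWR B=WGBB L=RROY
After move 6 (F'): F=YOBG U=WBGW R=GORR D=RYYY L=ROOW
Query 1: B[3] = B
Query 2: U[3] = W
Query 3: U[2] = G
Query 4: D[3] = Y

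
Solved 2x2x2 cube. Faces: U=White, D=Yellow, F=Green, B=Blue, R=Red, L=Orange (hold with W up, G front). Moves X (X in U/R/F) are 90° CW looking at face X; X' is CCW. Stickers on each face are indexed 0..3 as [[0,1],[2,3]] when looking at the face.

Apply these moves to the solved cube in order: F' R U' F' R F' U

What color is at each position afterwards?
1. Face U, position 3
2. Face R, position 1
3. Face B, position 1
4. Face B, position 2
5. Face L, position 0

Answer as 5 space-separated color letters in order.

After move 1 (F'): F=GGGG U=WWRR R=YRYR D=OOYY L=OWOW
After move 2 (R): R=YYRR U=WGRG F=GOGY D=OBYB B=RBWB
After move 3 (U'): U=GGWR F=OWGY R=GORR B=YYWB L=RBOW
After move 4 (F'): F=WYOG U=GGGR R=BOOR D=BWYB L=RROW
After move 5 (R): R=OBRO U=GYGG F=WWOB D=BWYY B=RYGB
After move 6 (F'): F=WBWO U=GYOR R=WBBO D=RWYY L=RGOG
After move 7 (U): U=OGRY F=WBWO R=RYBO B=RGGB L=WBOG
Query 1: U[3] = Y
Query 2: R[1] = Y
Query 3: B[1] = G
Query 4: B[2] = G
Query 5: L[0] = W

Answer: Y Y G G W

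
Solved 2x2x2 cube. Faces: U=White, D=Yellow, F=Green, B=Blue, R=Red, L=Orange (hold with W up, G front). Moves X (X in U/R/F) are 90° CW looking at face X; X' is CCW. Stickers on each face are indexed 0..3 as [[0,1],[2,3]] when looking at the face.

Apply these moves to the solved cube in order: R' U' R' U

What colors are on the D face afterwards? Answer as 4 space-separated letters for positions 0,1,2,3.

After move 1 (R'): R=RRRR U=WBWB F=GWGW D=YGYG B=YBYB
After move 2 (U'): U=BBWW F=OOGW R=GWRR B=RRYB L=YBOO
After move 3 (R'): R=WRGR U=BYWR F=OBGW D=YOYW B=GRGB
After move 4 (U): U=WBRY F=WRGW R=GRGR B=YBGB L=OBOO
Query: D face = YOYW

Answer: Y O Y W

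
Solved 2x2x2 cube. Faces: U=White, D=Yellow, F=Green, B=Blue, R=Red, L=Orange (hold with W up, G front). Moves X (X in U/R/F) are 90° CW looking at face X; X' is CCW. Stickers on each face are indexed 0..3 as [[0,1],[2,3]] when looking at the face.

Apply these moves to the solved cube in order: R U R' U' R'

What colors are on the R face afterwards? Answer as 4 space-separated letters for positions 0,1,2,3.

After move 1 (R): R=RRRR U=WGWG F=GYGY D=YBYB B=WBWB
After move 2 (U): U=WWGG F=RRGY R=WBRR B=OOWB L=GYOO
After move 3 (R'): R=BRWR U=WWGO F=RWGG D=YRYY B=BOBB
After move 4 (U'): U=WOWG F=GYGG R=RWWR B=BRBB L=BOOO
After move 5 (R'): R=WRRW U=WBWB F=GOGG D=YYYG B=YRRB
Query: R face = WRRW

Answer: W R R W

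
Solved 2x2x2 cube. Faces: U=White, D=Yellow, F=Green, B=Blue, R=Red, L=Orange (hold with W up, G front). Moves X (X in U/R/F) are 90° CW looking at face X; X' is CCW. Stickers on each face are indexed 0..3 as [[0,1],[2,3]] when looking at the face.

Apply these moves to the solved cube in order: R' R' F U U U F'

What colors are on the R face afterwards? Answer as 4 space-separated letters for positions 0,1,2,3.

Answer: R G R R

Derivation:
After move 1 (R'): R=RRRR U=WBWB F=GWGW D=YGYG B=YBYB
After move 2 (R'): R=RRRR U=WYWY F=GBGB D=YWYW B=GBGB
After move 3 (F): F=GGBB U=WYOO R=WRYR D=RRYW L=OYOW
After move 4 (U): U=OWOY F=WRBB R=GBYR B=OYGB L=GGOW
After move 5 (U): U=OOYW F=GBBB R=OYYR B=GGGB L=WROW
After move 6 (U): U=YOWO F=OYBB R=GGYR B=WRGB L=GBOW
After move 7 (F'): F=YBOB U=YOGY R=RGRR D=BWYW L=GOOW
Query: R face = RGRR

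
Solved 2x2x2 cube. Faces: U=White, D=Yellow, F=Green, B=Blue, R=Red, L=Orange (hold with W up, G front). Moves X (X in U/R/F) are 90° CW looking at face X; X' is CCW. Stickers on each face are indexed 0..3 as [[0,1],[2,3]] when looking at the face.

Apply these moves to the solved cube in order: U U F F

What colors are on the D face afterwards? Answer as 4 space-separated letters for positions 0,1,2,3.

Answer: W W Y Y

Derivation:
After move 1 (U): U=WWWW F=RRGG R=BBRR B=OOBB L=GGOO
After move 2 (U): U=WWWW F=BBGG R=OORR B=GGBB L=RROO
After move 3 (F): F=GBGB U=WWOR R=WOWR D=ROYY L=RYOY
After move 4 (F): F=GGBB U=WWYY R=OORR D=WWYY L=RROO
Query: D face = WWYY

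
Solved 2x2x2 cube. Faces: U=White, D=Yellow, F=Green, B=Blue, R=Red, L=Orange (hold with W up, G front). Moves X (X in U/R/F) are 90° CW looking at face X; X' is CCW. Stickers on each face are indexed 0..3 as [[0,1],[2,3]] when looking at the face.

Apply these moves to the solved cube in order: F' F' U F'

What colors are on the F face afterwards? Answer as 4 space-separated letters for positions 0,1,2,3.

Answer: R G O G

Derivation:
After move 1 (F'): F=GGGG U=WWRR R=YRYR D=OOYY L=OWOW
After move 2 (F'): F=GGGG U=WWYY R=OROR D=WWYY L=OROR
After move 3 (U): U=YWYW F=ORGG R=BBOR B=ORBB L=GGOR
After move 4 (F'): F=RGOG U=YWBO R=WBWR D=GRYY L=GWOY
Query: F face = RGOG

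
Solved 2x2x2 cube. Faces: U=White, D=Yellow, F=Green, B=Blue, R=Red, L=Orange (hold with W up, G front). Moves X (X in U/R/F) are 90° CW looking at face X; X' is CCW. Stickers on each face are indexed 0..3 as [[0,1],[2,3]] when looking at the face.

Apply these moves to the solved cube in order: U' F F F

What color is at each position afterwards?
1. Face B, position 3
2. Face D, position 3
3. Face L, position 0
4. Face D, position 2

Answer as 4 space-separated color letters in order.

Answer: B Y B Y

Derivation:
After move 1 (U'): U=WWWW F=OOGG R=GGRR B=RRBB L=BBOO
After move 2 (F): F=GOGO U=WWOB R=WGWR D=RGYY L=BYOY
After move 3 (F): F=GGOO U=WWYY R=OGBR D=WWYY L=BROG
After move 4 (F): F=OGOG U=WWGR R=YGYR D=BOYY L=BWOW
Query 1: B[3] = B
Query 2: D[3] = Y
Query 3: L[0] = B
Query 4: D[2] = Y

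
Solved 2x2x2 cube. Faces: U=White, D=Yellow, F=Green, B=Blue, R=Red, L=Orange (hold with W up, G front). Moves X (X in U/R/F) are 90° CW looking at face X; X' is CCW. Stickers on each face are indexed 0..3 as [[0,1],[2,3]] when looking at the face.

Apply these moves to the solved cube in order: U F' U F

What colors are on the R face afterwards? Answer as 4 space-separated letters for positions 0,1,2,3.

After move 1 (U): U=WWWW F=RRGG R=BBRR B=OOBB L=GGOO
After move 2 (F'): F=RGRG U=WWBR R=YBYR D=GOYY L=GWOW
After move 3 (U): U=BWRW F=YBRG R=OOYR B=GWBB L=RGOW
After move 4 (F): F=RYGB U=BWWG R=ROWR D=YOYY L=RGOO
Query: R face = ROWR

Answer: R O W R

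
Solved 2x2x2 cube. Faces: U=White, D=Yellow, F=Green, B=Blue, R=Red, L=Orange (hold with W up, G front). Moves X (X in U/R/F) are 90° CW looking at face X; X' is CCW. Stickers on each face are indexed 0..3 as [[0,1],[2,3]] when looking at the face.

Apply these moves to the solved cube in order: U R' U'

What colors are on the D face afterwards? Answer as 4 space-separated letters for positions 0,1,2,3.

After move 1 (U): U=WWWW F=RRGG R=BBRR B=OOBB L=GGOO
After move 2 (R'): R=BRBR U=WBWO F=RWGW D=YRYG B=YOYB
After move 3 (U'): U=BOWW F=GGGW R=RWBR B=BRYB L=YOOO
Query: D face = YRYG

Answer: Y R Y G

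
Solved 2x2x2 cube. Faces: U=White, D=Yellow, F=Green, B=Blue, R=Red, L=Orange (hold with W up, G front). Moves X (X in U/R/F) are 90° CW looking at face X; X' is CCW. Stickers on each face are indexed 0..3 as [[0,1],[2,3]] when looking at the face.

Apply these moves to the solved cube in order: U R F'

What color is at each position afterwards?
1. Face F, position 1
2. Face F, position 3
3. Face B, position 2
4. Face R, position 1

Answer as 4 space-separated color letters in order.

Answer: Y G W B

Derivation:
After move 1 (U): U=WWWW F=RRGG R=BBRR B=OOBB L=GGOO
After move 2 (R): R=RBRB U=WRWG F=RYGY D=YBYO B=WOWB
After move 3 (F'): F=YYRG U=WRRR R=BBYB D=GOYO L=GGOW
Query 1: F[1] = Y
Query 2: F[3] = G
Query 3: B[2] = W
Query 4: R[1] = B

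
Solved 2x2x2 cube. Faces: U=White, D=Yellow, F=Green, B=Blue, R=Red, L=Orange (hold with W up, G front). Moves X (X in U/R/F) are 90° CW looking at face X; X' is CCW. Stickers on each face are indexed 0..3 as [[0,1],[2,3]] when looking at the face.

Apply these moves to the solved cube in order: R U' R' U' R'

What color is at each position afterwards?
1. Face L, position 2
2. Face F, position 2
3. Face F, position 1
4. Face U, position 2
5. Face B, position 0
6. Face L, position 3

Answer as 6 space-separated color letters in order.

After move 1 (R): R=RRRR U=WGWG F=GYGY D=YBYB B=WBWB
After move 2 (U'): U=GGWW F=OOGY R=GYRR B=RRWB L=WBOO
After move 3 (R'): R=YRGR U=GWWR F=OGGW D=YOYY B=BRBB
After move 4 (U'): U=WRGW F=WBGW R=OGGR B=YRBB L=BROO
After move 5 (R'): R=GROG U=WBGY F=WRGW D=YBYW B=YROB
Query 1: L[2] = O
Query 2: F[2] = G
Query 3: F[1] = R
Query 4: U[2] = G
Query 5: B[0] = Y
Query 6: L[3] = O

Answer: O G R G Y O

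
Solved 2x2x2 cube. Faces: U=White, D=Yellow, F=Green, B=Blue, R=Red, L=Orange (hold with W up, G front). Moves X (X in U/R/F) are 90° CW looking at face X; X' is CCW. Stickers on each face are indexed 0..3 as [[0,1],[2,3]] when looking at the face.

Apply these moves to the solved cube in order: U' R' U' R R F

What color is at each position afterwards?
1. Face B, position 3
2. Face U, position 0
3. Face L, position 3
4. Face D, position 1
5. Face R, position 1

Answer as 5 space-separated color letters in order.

Answer: B B R R G

Derivation:
After move 1 (U'): U=WWWW F=OOGG R=GGRR B=RRBB L=BBOO
After move 2 (R'): R=GRGR U=WBWR F=OWGW D=YOYG B=YRYB
After move 3 (U'): U=BRWW F=BBGW R=OWGR B=GRYB L=YROO
After move 4 (R): R=GORW U=BBWW F=BOGG D=YYYG B=WRRB
After move 5 (R): R=RGWO U=BOWG F=BYGG D=YRYW B=WRBB
After move 6 (F): F=GBGY U=BOOR R=WGGO D=WRYW L=YYOR
Query 1: B[3] = B
Query 2: U[0] = B
Query 3: L[3] = R
Query 4: D[1] = R
Query 5: R[1] = G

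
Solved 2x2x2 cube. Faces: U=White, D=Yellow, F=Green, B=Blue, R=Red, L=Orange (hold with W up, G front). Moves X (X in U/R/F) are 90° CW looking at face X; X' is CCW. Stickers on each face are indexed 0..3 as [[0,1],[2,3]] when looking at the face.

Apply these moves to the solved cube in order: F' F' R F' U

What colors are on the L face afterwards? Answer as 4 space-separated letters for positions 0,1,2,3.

Answer: W Y O Y

Derivation:
After move 1 (F'): F=GGGG U=WWRR R=YRYR D=OOYY L=OWOW
After move 2 (F'): F=GGGG U=WWYY R=OROR D=WWYY L=OROR
After move 3 (R): R=OORR U=WGYG F=GWGY D=WBYB B=YBWB
After move 4 (F'): F=WYGG U=WGOR R=BOWR D=RRYB L=OGOY
After move 5 (U): U=OWRG F=BOGG R=YBWR B=OGWB L=WYOY
Query: L face = WYOY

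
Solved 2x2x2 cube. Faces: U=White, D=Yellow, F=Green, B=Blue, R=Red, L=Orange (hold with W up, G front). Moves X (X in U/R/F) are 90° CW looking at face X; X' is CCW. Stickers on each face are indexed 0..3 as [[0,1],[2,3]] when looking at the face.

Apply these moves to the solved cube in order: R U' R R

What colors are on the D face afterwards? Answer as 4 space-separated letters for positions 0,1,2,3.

Answer: Y G Y W

Derivation:
After move 1 (R): R=RRRR U=WGWG F=GYGY D=YBYB B=WBWB
After move 2 (U'): U=GGWW F=OOGY R=GYRR B=RRWB L=WBOO
After move 3 (R): R=RGRY U=GOWY F=OBGB D=YWYR B=WRGB
After move 4 (R): R=RRYG U=GBWB F=OWGR D=YGYW B=YROB
Query: D face = YGYW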